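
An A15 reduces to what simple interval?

Subtracting seven from the interval number removes an octave: 15 − 7 = 8.
Quality carries through unchanged, so the simple form is an augmented octave.

A8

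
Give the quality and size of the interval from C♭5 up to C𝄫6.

diminished octave

C to C is the same letter name, plus an octave: an octave.
A perfect octave would be 12 semitones; Cb5 to Cbb6 is 11, one semitone narrower, so the interval is diminished.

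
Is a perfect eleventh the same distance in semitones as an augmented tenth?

Yes

Both span 17 semitones: a perfect eleventh and an augmented tenth are the same chromatic distance.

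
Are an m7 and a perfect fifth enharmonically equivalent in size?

A minor seventh is 10 semitones but a perfect fifth is 7 semitones — different sizes.

No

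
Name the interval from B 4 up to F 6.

d12

B to F spans five letter names (B-C-D-E-F), plus an octave, so the interval is some kind of twelfth.
A perfect twelfth would be 19 semitones; B4 to F6 is 18, one semitone narrower, so the interval is diminished.
(Equivalently, a compound diminished fifth: a diminished fifth plus an octave.)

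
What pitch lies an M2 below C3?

Counting two letter names down from C lands on B.
Moving 2 semitones down from C3 (the size of a major second) reaches Bb2.

Bb2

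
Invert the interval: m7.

Inverted interval numbers add to nine, so a seventh pairs with a second (7 + 2 = 9).
Quality inverts too: minor becomes major. That makes the inversion a major second.

major 2nd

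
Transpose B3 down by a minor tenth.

Counting three letter names plus an octave down from B lands on G.
A minor tenth is 15 semitones; 15 semitones down from B3 gives G#2.

G#2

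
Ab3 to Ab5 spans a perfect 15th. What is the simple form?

Take out an octave (7 from the number): 15 − 7 = 8.
So a perfect fifteenth is an octave plus a perfect octave. The quality is unchanged.

perfect octave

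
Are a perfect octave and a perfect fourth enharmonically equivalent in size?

No

A perfect octave is 12 semitones but a perfect fourth is 5 semitones — different sizes.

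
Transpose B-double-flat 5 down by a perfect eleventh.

Counting four letter names plus an octave down from B lands on F.
A perfect eleventh spans 17 semitones, so from Bbb5 the target pitch is Fb4.

F-flat 4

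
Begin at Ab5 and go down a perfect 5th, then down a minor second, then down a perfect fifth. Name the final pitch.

F4

A perfect fifth down from Ab5 is Db5.
Db5 down a minor second → C5 (1 semitone).
Down a perfect fifth from C5: F4 (7 semitones down).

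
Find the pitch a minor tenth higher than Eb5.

Gb6

Counting three letter names plus an octave up from E lands on G.
A minor tenth is 15 semitones; 15 semitones up from Eb5 gives Gb6.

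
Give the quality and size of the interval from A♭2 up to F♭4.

A to F spans six letter names (A-B-C-D-E-F), plus an octave — that makes it a thirteenth of some quality.
A major thirteenth would be 21 semitones, but Ab2 to Fb4 is 20 — one semitone narrower, making it a minor thirteenth.
(Equivalently, a compound minor sixth: a minor sixth plus an octave.)

minor 13th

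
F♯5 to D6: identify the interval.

minor 6th

F to D spans six letter names (F-G-A-B-C-D), so the interval is some kind of sixth.
At 8 semitones, F#5→D6 falls one short of a major sixth: minor.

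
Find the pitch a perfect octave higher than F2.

F3

For an octave the letter name doesn't change: still F, an octave up.
A perfect octave spans 12 semitones, so from F2 the target pitch is F3.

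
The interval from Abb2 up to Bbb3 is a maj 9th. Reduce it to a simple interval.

major second

Each octave removed subtracts seven from the number: 9 − 7 = 2.
Quality carries through unchanged, so the simple form is a major second.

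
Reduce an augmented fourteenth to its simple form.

A7

Subtracting seven from the interval number removes an octave: 14 − 7 = 7.
That makes an augmented fourteenth a compound augmented seventh — an octave plus an augmented seventh.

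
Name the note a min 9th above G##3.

A#4

Counting two letter names plus an octave up from G lands on A.
A minor ninth is 13 semitones; 13 semitones up from G##3 gives A#4.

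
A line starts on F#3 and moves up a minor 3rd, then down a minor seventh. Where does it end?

B2

Up a minor third from F#3: A3 (3 semitones up).
A minor seventh down from A3 is B2.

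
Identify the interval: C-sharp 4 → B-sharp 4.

major seventh

C to B spans seven letter names (C-D-E-F-G-A-B), so the interval is some kind of seventh.
C#4 to B#4 is 11 semitones, matching the major seventh exactly, so the quality is major.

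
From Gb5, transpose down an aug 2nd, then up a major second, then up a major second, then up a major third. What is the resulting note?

Cb6

Gb5 down an augmented second → Fbb5 (3 semitones).
Fbb5 up a major second → Gbb5 (2 semitones).
A major second up from Gbb5 is Abb5.
A major third up from Abb5 is Cb6.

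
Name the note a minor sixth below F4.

The sixth takes the letter from F down to A.
A minor sixth is 8 semitones; 8 semitones down from F4 gives A3.

A3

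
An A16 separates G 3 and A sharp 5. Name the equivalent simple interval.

Each octave removed subtracts seven from the number: 16 − 14 = 2.
Quality carries through unchanged, so the simple form is an augmented second.

augmented 2nd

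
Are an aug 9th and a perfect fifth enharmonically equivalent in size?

No

15 semitones (augmented ninth) vs 7 semitones (perfect fifth): not equal.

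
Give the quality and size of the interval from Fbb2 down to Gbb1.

Descending from Fbb2 to Gbb1 is the same interval as ascending Gbb1 to Fbb2.
G to F spans seven letter names (G-A-B-C-D-E-F) — that makes it a seventh of some quality.
At 10 semitones, Gbb1→Fbb2 falls one short of a major seventh: minor.

minor 7th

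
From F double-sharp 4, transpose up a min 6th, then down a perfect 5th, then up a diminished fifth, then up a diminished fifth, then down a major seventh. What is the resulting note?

Up a minor sixth from F##4: D#5 (8 semitones up).
D#5 down a perfect fifth → G#4 (7 semitones).
Up a diminished fifth from G#4: D5 (6 semitones up).
A diminished fifth up from D5 is Ab5.
Ab5 down a major seventh → Bbb4 (11 semitones).

B double-flat 4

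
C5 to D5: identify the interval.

M2

C to D spans two letter names (C-D), so the interval is some kind of second.
Counting semitones, C5→D5 is 2, which is the major second.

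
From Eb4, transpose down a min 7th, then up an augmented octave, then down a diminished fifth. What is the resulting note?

B#3

A minor seventh down from Eb4 is F3.
An augmented octave up from F3 is F#4.
Down a diminished fifth from F#4: B#3 (6 semitones down).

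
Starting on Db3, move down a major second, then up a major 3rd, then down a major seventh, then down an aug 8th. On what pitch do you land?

Fbb1

A major second down from Db3 is Cb3.
Cb3 up a major third → Eb3 (4 semitones).
A major seventh down from Eb3 is Fb2.
Fb2 down an augmented octave → Fbb1 (13 semitones).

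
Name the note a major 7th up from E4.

Seven letter names up from E: D.
Moving 11 semitones up from E4 (the size of a major seventh) reaches D#5.

D#5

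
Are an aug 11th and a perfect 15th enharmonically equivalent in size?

No

An augmented eleventh spans 18 semitones; a perfect fifteenth spans 24 semitones. They differ by 6.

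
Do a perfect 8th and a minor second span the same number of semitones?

No

A perfect octave spans 12 semitones; a minor second spans 1 semitone. They differ by 11.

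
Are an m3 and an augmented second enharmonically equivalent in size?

A minor third spans 3 semitones, and an augmented second also spans 3 semitones — they're enharmonic.

Yes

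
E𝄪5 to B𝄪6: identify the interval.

E to B spans five letter names (E-F-G-A-B), plus an octave, so the interval is some kind of twelfth.
E##5 to B##6 is 19 semitones, matching the perfect twelfth exactly, so the quality is perfect.
(Equivalently, a compound perfect fifth: a perfect fifth plus an octave.)

perfect twelfth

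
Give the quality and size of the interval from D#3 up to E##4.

A9

D to E spans two letter names (D-E), plus an octave: a ninth.
A major ninth would be 14 semitones; D#3 to E##4 is 15, one semitone wider, so the interval is augmented.
(Equivalently, a compound augmented second: an augmented second plus an octave.)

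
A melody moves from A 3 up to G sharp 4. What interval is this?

A to G spans seven letter names (A-B-C-D-E-F-G), so the interval is some kind of seventh.
Counting semitones, A3→G#4 is 11, which is the major seventh.

M7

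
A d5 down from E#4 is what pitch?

Five letter names down from E: A.
Moving 6 semitones down from E#4 (the size of a diminished fifth) reaches A##3.

A##3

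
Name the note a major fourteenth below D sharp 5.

Counting seven letter names plus an octave down from D lands on E.
A major fourteenth spans 23 semitones, so from D#5 the target pitch is E3.

E 3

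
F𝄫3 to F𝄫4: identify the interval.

perfect 8th

F to F is the same letter name, plus an octave, so the interval is some kind of octave.
The perfect octave spans 12 semitones, and Fbb3 to Fbb4 is exactly 12 semitones — so this is a perfect octave.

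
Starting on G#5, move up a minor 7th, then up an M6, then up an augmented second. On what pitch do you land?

E##7

G#5 up a minor seventh → F#6 (10 semitones).
Up a major sixth from F#6: D#7 (9 semitones up).
An augmented second up from D#7 is E##7.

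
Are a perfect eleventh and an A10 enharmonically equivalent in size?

Both span 17 semitones: a perfect eleventh and an augmented tenth are the same chromatic distance.

Yes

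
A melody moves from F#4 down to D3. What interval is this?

major tenth

Descending from F#4 to D3 is the same interval as ascending D3 to F#4.
D to F spans three letter names (D-E-F), plus an octave — that makes it a tenth of some quality.
The major tenth spans 16 semitones, and D3 to F#4 is exactly 16 semitones — so this is a major tenth.
(Equivalently, a compound major third: a major third plus an octave.)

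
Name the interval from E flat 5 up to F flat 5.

minor second

E to F spans two letter names (E-F), so the interval is some kind of second.
Eb5 to Fb5 is 1 semitone, a half step short of the major second (2), so this is minor.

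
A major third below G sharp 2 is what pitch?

E 2

The third takes the letter from G down to E.
Moving 4 semitones down from G#2 (the size of a major third) reaches E2.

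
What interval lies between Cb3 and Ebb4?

C to E spans three letter names (C-D-E), plus an octave — that makes it a tenth of some quality.
Cb3 to Ebb4 is 15 semitones, a half step short of the major tenth (16), so this is minor.
(Equivalently, a compound minor third: a minor third plus an octave.)

minor tenth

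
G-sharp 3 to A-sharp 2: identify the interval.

Descending from G#3 to A#2 is the same interval as ascending A#2 to G#3.
A to G spans seven letter names (A-B-C-D-E-F-G): a seventh.
A major seventh would be 11 semitones, but A#2 to G#3 is 10 — one semitone narrower, making it a minor seventh.

minor seventh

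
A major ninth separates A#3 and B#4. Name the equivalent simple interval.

M2

Subtracting seven from the interval number removes an octave: 9 − 7 = 2.
So a major ninth is an octave plus a major second. The quality is unchanged.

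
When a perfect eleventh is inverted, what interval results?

perfect 5th

First reduce the compound perfect eleventh to its simple form, a perfect fourth.
The rule of nine gives the new number: 9 − 4 = 5, so a fourth becomes a fifth.
Quality inverts too: perfect stays perfect. That makes the inversion a perfect fifth.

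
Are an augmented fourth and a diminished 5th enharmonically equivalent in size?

Both span 6 semitones: an augmented fourth and a diminished fifth are the same chromatic distance.

Yes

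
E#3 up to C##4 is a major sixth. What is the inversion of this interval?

m3

The rule of nine gives the new number: 9 − 6 = 3, so a sixth becomes a third.
And major becomes minor under inversion, so we get a minor third.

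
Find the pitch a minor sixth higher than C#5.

A5

Six letter names up from C: A.
A minor sixth is 8 semitones; 8 semitones up from C#5 gives A5.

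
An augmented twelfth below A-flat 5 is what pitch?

The twelfth's letter: A down five letter names plus an octave → D.
An augmented twelfth is 20 semitones; 20 semitones down from Ab5 gives Dbb4.

D-double-flat 4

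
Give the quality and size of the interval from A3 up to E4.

A to E spans five letter names (A-B-C-D-E), so the interval is some kind of fifth.
The perfect fifth spans 7 semitones, and A3 to E4 is exactly 7 semitones — so this is a perfect fifth.

perfect fifth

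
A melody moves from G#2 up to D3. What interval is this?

d5

G to D spans five letter names (G-A-B-C-D), so the interval is some kind of fifth.
G#2 to D3 spans 6 semitones — one semitone narrower than the perfect fifth (7) — giving a diminished fifth.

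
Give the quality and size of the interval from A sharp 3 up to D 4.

d4

A to D spans four letter names (A-B-C-D) — that makes it a fourth of some quality.
A#3 to D4 spans 4 semitones — one semitone narrower than the perfect fourth (5) — giving a diminished fourth.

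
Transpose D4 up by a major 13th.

Counting six letter names plus an octave up from D lands on B.
A major thirteenth spans 21 semitones, so from D4 the target pitch is B5.

B5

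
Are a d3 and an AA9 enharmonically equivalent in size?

No

A diminished third is 2 semitones but a doubly augmented ninth is 16 semitones — different sizes.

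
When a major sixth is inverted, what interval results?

minor third

Interval numbers invert to sum to nine: 6 + 3 = 9, so a sixth inverts to a third.
Quality inverts too: major becomes minor. That makes the inversion a minor third.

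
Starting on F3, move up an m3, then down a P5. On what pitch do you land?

Db3

F3 up a minor third → Ab3 (3 semitones).
A perfect fifth down from Ab3 is Db3.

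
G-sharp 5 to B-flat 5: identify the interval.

diminished 3rd

G to B spans three letter names (G-A-B), so the interval is some kind of third.
The major third is 4 semitones; here we have 2, two semitones narrower: diminished.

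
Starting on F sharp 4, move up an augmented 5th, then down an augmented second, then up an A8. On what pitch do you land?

B sharp 5

F#4 up an augmented fifth → C##5 (8 semitones).
C##5 down an augmented second → B4 (3 semitones).
An augmented octave up from B4 is B#5.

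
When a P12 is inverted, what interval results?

P4

First reduce the compound perfect twelfth to its simple form, a perfect fifth.
Interval numbers invert to sum to nine: 5 + 4 = 9, so a fifth inverts to a fourth.
Quality inverts too: perfect stays perfect. That makes the inversion a perfect fourth.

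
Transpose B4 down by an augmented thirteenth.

Db3

Counting six letter names plus an octave down from B lands on D.
An augmented thirteenth spans 22 semitones, so from B4 the target pitch is Db3.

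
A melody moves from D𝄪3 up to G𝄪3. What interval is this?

D to G spans four letter names (D-E-F-G) — that makes it a fourth of some quality.
The perfect fourth spans 5 semitones, and D##3 to G##3 is exactly 5 semitones — so this is a perfect fourth.

perfect fourth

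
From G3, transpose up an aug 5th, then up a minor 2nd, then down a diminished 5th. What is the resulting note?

An augmented fifth up from G3 is D#4.
A minor second up from D#4 is E4.
A diminished fifth down from E4 is A#3.

A#3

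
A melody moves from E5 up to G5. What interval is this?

E to G spans three letter names (E-F-G), so the interval is some kind of third.
A major third would be 4 semitones, but E5 to G5 is 3 — one semitone narrower, making it a minor third.

minor third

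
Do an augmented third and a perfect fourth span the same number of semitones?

Yes

Both span 5 semitones: an augmented third and a perfect fourth are the same chromatic distance.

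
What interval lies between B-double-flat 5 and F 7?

B to F spans five letter names (B-C-D-E-F), plus an octave — that makes it a twelfth of some quality.
Bbb5 to F7 spans 20 semitones — one semitone wider than the perfect twelfth (19) — giving an augmented twelfth.
(Equivalently, a compound augmented fifth: an augmented fifth plus an octave.)

A12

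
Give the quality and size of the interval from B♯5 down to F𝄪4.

Descending from B#5 to F##4 is the same interval as ascending F##4 to B#5.
F to B spans four letter names (F-G-A-B), plus an octave, so the interval is some kind of eleventh.
F##4 to B#5 is 17 semitones, matching the perfect eleventh exactly, so the quality is perfect.
(Equivalently, a compound perfect fourth: a perfect fourth plus an octave.)

perfect eleventh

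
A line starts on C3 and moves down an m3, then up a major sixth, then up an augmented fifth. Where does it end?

A minor third down from C3 is A2.
A2 up a major sixth → F#3 (9 semitones).
An augmented fifth up from F#3 is C##4.

C##4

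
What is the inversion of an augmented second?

d7

Inverted interval numbers add to nine, so a second pairs with a seventh (2 + 7 = 9).
Quality inverts too: augmented becomes diminished. That makes the inversion a diminished seventh.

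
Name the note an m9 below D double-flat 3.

Counting two letter names plus an octave down from D lands on C.
A minor ninth is 13 semitones; 13 semitones down from Dbb3 gives Cb2.

C flat 2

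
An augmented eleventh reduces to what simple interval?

augmented fourth

Each octave removed subtracts seven from the number: 11 − 7 = 4.
That makes an augmented eleventh a compound augmented fourth — an octave plus an augmented fourth.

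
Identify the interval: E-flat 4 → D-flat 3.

Descending from Eb4 to Db3 is the same interval as ascending Db3 to Eb4.
D to E spans two letter names (D-E), plus an octave, so the interval is some kind of ninth.
Db3 to Eb4 is 14 semitones, matching the major ninth exactly, so the quality is major.
(Equivalently, a compound major second: a major second plus an octave.)

major ninth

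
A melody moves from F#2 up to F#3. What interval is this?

F to F is the same letter name, plus an octave — that makes it an octave of some quality.
F#2 to F#3 is 12 semitones, matching the perfect octave exactly, so the quality is perfect.

perfect 8th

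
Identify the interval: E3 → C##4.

E to C spans six letter names (E-F-G-A-B-C) — that makes it a sixth of some quality.
A major sixth would be 9 semitones; E3 to C##4 is 10, one semitone wider, so the interval is augmented.

augmented sixth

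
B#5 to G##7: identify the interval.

M13

B to G spans six letter names (B-C-D-E-F-G), plus an octave, so the interval is some kind of thirteenth.
The major thirteenth spans 21 semitones, and B#5 to G##7 is exactly 21 semitones — so this is a major thirteenth.
(Equivalently, a compound major sixth: a major sixth plus an octave.)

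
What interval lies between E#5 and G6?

E to G spans three letter names (E-F-G), plus an octave: a tenth.
The major tenth is 16 semitones; here we have 14, two semitones narrower: diminished.
(Equivalently, a compound diminished third: a diminished third plus an octave.)

d10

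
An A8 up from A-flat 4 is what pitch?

A 5

For an octave the letter name doesn't change: still A, an octave up.
Moving 13 semitones up from Ab4 (the size of an augmented octave) reaches A5.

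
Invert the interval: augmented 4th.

The rule of nine gives the new number: 9 − 4 = 5, so a fourth becomes a fifth.
Quality inverts too: augmented becomes diminished. That makes the inversion a diminished fifth.

diminished 5th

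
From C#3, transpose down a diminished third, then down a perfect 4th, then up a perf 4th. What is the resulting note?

C#3 down a diminished third → A##2 (2 semitones).
A##2 down a perfect fourth → E##2 (5 semitones).
E##2 up a perfect fourth → A##2 (5 semitones).

A##2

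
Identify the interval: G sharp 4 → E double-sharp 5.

G to E spans six letter names (G-A-B-C-D-E): a sixth.
G#4 to E##5 spans 10 semitones — one semitone wider than the major sixth (9) — giving an augmented sixth.

augmented sixth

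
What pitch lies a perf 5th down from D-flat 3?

G-flat 2

Counting five letter names down from D lands on G.
Moving 7 semitones down from Db3 (the size of a perfect fifth) reaches Gb2.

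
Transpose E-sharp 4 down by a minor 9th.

D-double-sharp 3

Counting two letter names plus an octave down from E lands on D.
Moving 13 semitones down from E#4 (the size of a minor ninth) reaches D##3.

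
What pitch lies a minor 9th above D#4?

E5

Counting two letter names plus an octave up from D lands on E.
A minor ninth is 13 semitones; 13 semitones up from D#4 gives E5.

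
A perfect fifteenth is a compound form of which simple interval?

Subtracting seven from the interval number removes an octave: 15 − 7 = 8.
Quality carries through unchanged, so the simple form is a perfect octave.

perfect 8th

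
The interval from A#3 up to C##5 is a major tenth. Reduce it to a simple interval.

major 3rd

Take out an octave (7 from the number): 10 − 7 = 3.
That makes a major tenth a compound major third — an octave plus a major third.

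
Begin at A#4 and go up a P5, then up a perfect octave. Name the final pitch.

E#6

A perfect fifth up from A#4 is E#5.
Up a perfect octave from E#5: E#6 (12 semitones up).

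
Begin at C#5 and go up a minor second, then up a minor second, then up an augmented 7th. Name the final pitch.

A minor second up from C#5 is D5.
Up a minor second from D5: Eb5 (1 semitone up).
An augmented seventh up from Eb5 is D#6.

D#6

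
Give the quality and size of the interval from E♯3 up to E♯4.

E to E is the same letter name, plus an octave — that makes it an octave of some quality.
Counting semitones, E#3→E#4 is 12, which is the perfect octave.

perfect 8th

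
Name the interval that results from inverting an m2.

major seventh

The rule of nine gives the new number: 9 − 2 = 7, so a second becomes a seventh.
Quality inverts too: minor becomes major. That makes the inversion a major seventh.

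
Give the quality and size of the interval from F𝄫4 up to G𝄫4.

major 2nd

F to G spans two letter names (F-G), so the interval is some kind of second.
Fbb4 to Gbb4 is 2 semitones, matching the major second exactly, so the quality is major.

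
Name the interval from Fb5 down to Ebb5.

major second

Descending from Fb5 to Ebb5 is the same interval as ascending Ebb5 to Fb5.
E to F spans two letter names (E-F): a second.
Ebb5 to Fb5 is 2 semitones, matching the major second exactly, so the quality is major.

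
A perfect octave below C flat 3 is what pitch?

C flat 2

An octave keeps the letter name C, an octave down from C.
A perfect octave spans 12 semitones, so from Cb3 the target pitch is Cb2.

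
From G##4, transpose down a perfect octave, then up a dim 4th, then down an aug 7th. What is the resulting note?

Db3

Down a perfect octave from G##4: G##3 (12 semitones down).
G##3 up a diminished fourth → C#4 (4 semitones).
Down an augmented seventh from C#4: Db3 (12 semitones down).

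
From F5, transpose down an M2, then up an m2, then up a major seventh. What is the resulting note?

Down a major second from F5: Eb5 (2 semitones down).
Up a minor second from Eb5: Fb5 (1 semitone up).
Fb5 up a major seventh → Eb6 (11 semitones).

Eb6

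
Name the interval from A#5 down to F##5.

Descending from A#5 to F##5 is the same interval as ascending F##5 to A#5.
F to A spans three letter names (F-G-A), so the interval is some kind of third.
A major third would be 4 semitones, but F##5 to A#5 is 3 — one semitone narrower, making it a minor third.

minor third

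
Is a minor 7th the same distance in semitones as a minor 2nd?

A minor seventh is 10 semitones but a minor second is 1 semitone — different sizes.

No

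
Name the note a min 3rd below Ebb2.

Cb2

The third takes the letter from E down to C.
A minor third spans 3 semitones, so from Ebb2 the target pitch is Cb2.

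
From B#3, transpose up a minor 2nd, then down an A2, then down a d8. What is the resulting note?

B2

Up a minor second from B#3: C#4 (1 semitone up).
Down an augmented second from C#4: Bb3 (3 semitones down).
Down a diminished octave from Bb3: B2 (11 semitones down).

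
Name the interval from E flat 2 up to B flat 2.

E to B spans five letter names (E-F-G-A-B) — that makes it a fifth of some quality.
Counting semitones, Eb2→Bb2 is 7, which is the perfect fifth.

perfect 5th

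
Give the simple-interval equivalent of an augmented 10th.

augmented third

Each octave removed subtracts seven from the number: 10 − 7 = 3.
So an augmented tenth is an octave plus an augmented third. The quality is unchanged.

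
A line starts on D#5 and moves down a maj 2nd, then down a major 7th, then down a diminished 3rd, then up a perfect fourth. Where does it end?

D#5 down a major second → C#5 (2 semitones).
C#5 down a major seventh → D4 (11 semitones).
A diminished third down from D4 is B#3.
B#3 up a perfect fourth → E#4 (5 semitones).

E#4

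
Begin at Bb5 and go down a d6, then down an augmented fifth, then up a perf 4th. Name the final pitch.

C5

A diminished sixth down from Bb5 is D#5.
D#5 down an augmented fifth → G4 (8 semitones).
A perfect fourth up from G4 is C5.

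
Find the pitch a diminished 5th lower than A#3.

Five letter names down from A: D.
Moving 6 semitones down from A#3 (the size of a diminished fifth) reaches D##3.

D##3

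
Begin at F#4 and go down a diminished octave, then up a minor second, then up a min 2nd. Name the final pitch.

F#4 down a diminished octave → F##3 (11 semitones).
Up a minor second from F##3: G#3 (1 semitone up).
Up a minor second from G#3: A3 (1 semitone up).

A3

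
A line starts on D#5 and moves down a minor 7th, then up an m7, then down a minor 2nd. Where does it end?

C##5

D#5 down a minor seventh → E#4 (10 semitones).
A minor seventh up from E#4 is D#5.
A minor second down from D#5 is C##5.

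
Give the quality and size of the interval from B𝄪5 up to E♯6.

B to E spans four letter names (B-C-D-E), so the interval is some kind of fourth.
A perfect fourth would be 5 semitones; B##5 to E#6 is 4, one semitone narrower, so the interval is diminished.

diminished fourth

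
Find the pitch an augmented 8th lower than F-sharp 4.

F 3

An octave keeps the letter name F, an octave down from F.
An augmented octave is 13 semitones; 13 semitones down from F#4 gives F3.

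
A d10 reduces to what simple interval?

d3

Subtracting seven from the interval number removes an octave: 10 − 7 = 3.
That makes a diminished tenth a compound diminished third — an octave plus a diminished third.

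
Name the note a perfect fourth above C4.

F4

The fourth takes the letter from C up to F.
A perfect fourth is 5 semitones; 5 semitones up from C4 gives F4.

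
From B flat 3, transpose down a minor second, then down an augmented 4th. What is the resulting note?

E flat 3

Bb3 down a minor second → A3 (1 semitone).
A3 down an augmented fourth → Eb3 (6 semitones).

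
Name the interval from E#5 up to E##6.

E to E is the same letter name, plus an octave — that makes it an octave of some quality.
The perfect octave is 12 semitones; here we have 13, one semitone wider: augmented.

augmented octave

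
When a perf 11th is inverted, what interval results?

perfect fifth

First reduce the compound perfect eleventh to its simple form, a perfect fourth.
Interval numbers invert to sum to nine: 4 + 5 = 9, so a fourth inverts to a fifth.
Quality inverts too: perfect stays perfect. That makes the inversion a perfect fifth.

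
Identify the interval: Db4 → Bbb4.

D to B spans six letter names (D-E-F-G-A-B): a sixth.
A major sixth would be 9 semitones, but Db4 to Bbb4 is 8 — one semitone narrower, making it a minor sixth.

minor 6th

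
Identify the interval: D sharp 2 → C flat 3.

D to C spans seven letter names (D-E-F-G-A-B-C): a seventh.
D#2 to Cb3 spans 8 semitones — three semitones narrower than the major seventh (11) — giving a doubly diminished seventh.

doubly diminished seventh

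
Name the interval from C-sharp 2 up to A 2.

minor 6th

C to A spans six letter names (C-D-E-F-G-A): a sixth.
At 8 semitones, C#2→A2 falls one short of a major sixth: minor.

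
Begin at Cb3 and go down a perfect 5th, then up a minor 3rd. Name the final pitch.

Abb2

Down a perfect fifth from Cb3: Fb2 (7 semitones down).
A minor third up from Fb2 is Abb2.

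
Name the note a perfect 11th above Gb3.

Four letters up from G (plus an octave) reaches C.
Moving 17 semitones up from Gb3 (the size of a perfect eleventh) reaches Cb5.

Cb5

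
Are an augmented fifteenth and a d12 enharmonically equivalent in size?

An augmented fifteenth is 25 semitones but a diminished twelfth is 18 semitones — different sizes.

No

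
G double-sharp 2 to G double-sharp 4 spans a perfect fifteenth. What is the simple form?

perfect 8th

Subtracting seven from the interval number removes an octave: 15 − 7 = 8.
So a perfect fifteenth is an octave plus a perfect octave. The quality is unchanged.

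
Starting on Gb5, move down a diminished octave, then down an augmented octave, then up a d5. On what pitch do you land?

Gb5 down a diminished octave → G4 (11 semitones).
Down an augmented octave from G4: Gb3 (13 semitones down).
A diminished fifth up from Gb3 is Dbb4.

Dbb4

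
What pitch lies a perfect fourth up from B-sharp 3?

Counting four letter names up from B lands on E.
A perfect fourth spans 5 semitones, so from B#3 the target pitch is E#4.

E-sharp 4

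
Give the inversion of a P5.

Interval numbers invert to sum to nine: 5 + 4 = 9, so a fifth inverts to a fourth.
The quality also flips — perfect stays perfect — giving a perfect fourth.

P4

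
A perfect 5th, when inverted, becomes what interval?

perfect fourth

The rule of nine gives the new number: 9 − 5 = 4, so a fifth becomes a fourth.
Quality inverts too: perfect stays perfect. That makes the inversion a perfect fourth.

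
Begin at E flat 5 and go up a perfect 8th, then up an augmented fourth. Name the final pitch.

A 6

Eb5 up a perfect octave → Eb6 (12 semitones).
Up an augmented fourth from Eb6: A6 (6 semitones up).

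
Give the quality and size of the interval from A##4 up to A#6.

A to A is the same letter name, plus 2 octaves — that makes it a fifteenth of some quality.
The perfect fifteenth is 24 semitones; here we have 23, one semitone narrower: diminished.
(Equivalently, a compound diminished octave: a diminished octave plus an octave.)

d15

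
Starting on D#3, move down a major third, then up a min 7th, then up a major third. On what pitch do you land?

C#4

D#3 down a major third → B2 (4 semitones).
A minor seventh up from B2 is A3.
A3 up a major third → C#4 (4 semitones).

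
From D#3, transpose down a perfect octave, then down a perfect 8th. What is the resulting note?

A perfect octave down from D#3 is D#2.
Down a perfect octave from D#2: D#1 (12 semitones down).

D#1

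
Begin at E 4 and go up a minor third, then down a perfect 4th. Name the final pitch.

D 4

A minor third up from E4 is G4.
G4 down a perfect fourth → D4 (5 semitones).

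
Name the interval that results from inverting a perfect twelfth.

First reduce the compound perfect twelfth to its simple form, a perfect fifth.
The rule of nine gives the new number: 9 − 5 = 4, so a fifth becomes a fourth.
The quality also flips — perfect stays perfect — giving a perfect fourth.

perfect 4th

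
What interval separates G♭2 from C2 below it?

diminished fifth

Descending from Gb2 to C2 is the same interval as ascending C2 to Gb2.
C to G spans five letter names (C-D-E-F-G) — that makes it a fifth of some quality.
A perfect fifth would be 7 semitones; C2 to Gb2 is 6, one semitone narrower, so the interval is diminished.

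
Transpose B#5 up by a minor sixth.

The sixth takes the letter from B up to G.
A minor sixth is 8 semitones; 8 semitones up from B#5 gives G#6.

G#6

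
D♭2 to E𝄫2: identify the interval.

minor second

D to E spans two letter names (D-E) — that makes it a second of some quality.
At 1 semitone, Db2→Ebb2 falls one short of a major second: minor.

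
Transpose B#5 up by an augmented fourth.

The fourth takes the letter from B up to E.
An augmented fourth spans 6 semitones, so from B#5 the target pitch is E##6.

E##6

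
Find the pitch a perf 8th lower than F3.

The letter stays F (same as the start), shifted an octave down.
A perfect octave is 12 semitones; 12 semitones down from F3 gives F2.

F2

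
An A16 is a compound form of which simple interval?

augmented 2nd

Each octave removed subtracts seven from the number: 16 − 14 = 2.
Quality carries through unchanged, so the simple form is an augmented second.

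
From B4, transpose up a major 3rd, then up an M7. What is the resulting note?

C##6

B4 up a major third → D#5 (4 semitones).
D#5 up a major seventh → C##6 (11 semitones).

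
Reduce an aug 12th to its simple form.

Take out an octave (7 from the number): 12 − 7 = 5.
That makes an augmented twelfth a compound augmented fifth — an octave plus an augmented fifth.

A5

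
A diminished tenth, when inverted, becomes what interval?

First reduce the compound diminished tenth to its simple form, a diminished third.
The rule of nine gives the new number: 9 − 3 = 6, so a third becomes a sixth.
The quality also flips — diminished becomes augmented — giving an augmented sixth.

A6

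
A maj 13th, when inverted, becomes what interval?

First reduce the compound major thirteenth to its simple form, a major sixth.
Interval numbers invert to sum to nine: 6 + 3 = 9, so a sixth inverts to a third.
And major becomes minor under inversion, so we get a minor third.

minor 3rd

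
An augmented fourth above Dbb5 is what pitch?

Four letter names up from D: G.
An augmented fourth spans 6 semitones, so from Dbb5 the target pitch is Gb5.

Gb5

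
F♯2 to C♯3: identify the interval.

perfect fifth

F to C spans five letter names (F-G-A-B-C): a fifth.
F#2 to C#3 is 7 semitones, matching the perfect fifth exactly, so the quality is perfect.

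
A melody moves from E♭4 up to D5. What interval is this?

M7

E to D spans seven letter names (E-F-G-A-B-C-D), so the interval is some kind of seventh.
Eb4 to D5 is 11 semitones, matching the major seventh exactly, so the quality is major.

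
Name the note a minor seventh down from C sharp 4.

The seventh takes the letter from C down to D.
Moving 10 semitones down from C#4 (the size of a minor seventh) reaches D#3.

D sharp 3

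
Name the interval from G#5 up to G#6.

G to G is the same letter name, plus an octave, so the interval is some kind of octave.
The perfect octave spans 12 semitones, and G#5 to G#6 is exactly 12 semitones — so this is a perfect octave.

perfect 8th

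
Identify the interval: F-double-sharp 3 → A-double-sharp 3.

F to A spans three letter names (F-G-A): a third.
The major third spans 4 semitones, and F##3 to A##3 is exactly 4 semitones — so this is a major third.

M3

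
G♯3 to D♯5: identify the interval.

G to D spans five letter names (G-A-B-C-D), plus an octave: a twelfth.
Counting semitones, G#3→D#5 is 19, which is the perfect twelfth.
(Equivalently, a compound perfect fifth: a perfect fifth plus an octave.)

perfect twelfth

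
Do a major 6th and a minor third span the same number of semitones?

9 semitones (major sixth) vs 3 semitones (minor third): not equal.

No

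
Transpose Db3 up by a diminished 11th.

Gbb4

The eleventh's letter: D up four letter names plus an octave → G.
A diminished eleventh is 16 semitones; 16 semitones up from Db3 gives Gbb4.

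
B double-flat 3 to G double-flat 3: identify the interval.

major 3rd

Descending from Bbb3 to Gbb3 is the same interval as ascending Gbb3 to Bbb3.
G to B spans three letter names (G-A-B), so the interval is some kind of third.
Gbb3 to Bbb3 is 4 semitones, matching the major third exactly, so the quality is major.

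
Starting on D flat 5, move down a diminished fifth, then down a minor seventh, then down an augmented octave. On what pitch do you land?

A diminished fifth down from Db5 is G4.
G4 down a minor seventh → A3 (10 semitones).
An augmented octave down from A3 is Ab2.

A flat 2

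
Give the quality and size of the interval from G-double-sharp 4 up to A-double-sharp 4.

G to A spans two letter names (G-A): a second.
The major second spans 2 semitones, and G##4 to A##4 is exactly 2 semitones — so this is a major second.

major 2nd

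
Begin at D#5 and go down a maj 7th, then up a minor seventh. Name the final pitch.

A major seventh down from D#5 is E4.
Up a minor seventh from E4: D5 (10 semitones up).

D5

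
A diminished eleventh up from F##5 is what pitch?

Counting four letter names plus an octave up from F lands on B.
A diminished eleventh spans 16 semitones, so from F##5 the target pitch is B6.

B6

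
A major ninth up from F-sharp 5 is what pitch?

Two letters up from F (plus an octave) reaches G.
A major ninth is 14 semitones; 14 semitones up from F#5 gives G#6.

G-sharp 6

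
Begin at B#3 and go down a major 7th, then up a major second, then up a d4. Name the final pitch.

G3

A major seventh down from B#3 is C#3.
A major second up from C#3 is D#3.
A diminished fourth up from D#3 is G3.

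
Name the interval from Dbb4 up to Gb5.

augmented eleventh

D to G spans four letter names (D-E-F-G), plus an octave, so the interval is some kind of eleventh.
The perfect eleventh is 17 semitones; here we have 18, one semitone wider: augmented.
(Equivalently, a compound augmented fourth: an augmented fourth plus an octave.)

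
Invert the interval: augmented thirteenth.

First reduce the compound augmented thirteenth to its simple form, an augmented sixth.
The rule of nine gives the new number: 9 − 6 = 3, so a sixth becomes a third.
The quality also flips — augmented becomes diminished — giving a diminished third.

diminished third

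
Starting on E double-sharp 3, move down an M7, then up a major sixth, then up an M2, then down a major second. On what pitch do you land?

Down a major seventh from E##3: F##2 (11 semitones down).
A major sixth up from F##2 is D##3.
A major second up from D##3 is E##3.
E##3 down a major second → D##3 (2 semitones).

D double-sharp 3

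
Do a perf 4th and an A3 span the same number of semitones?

Yes

A perfect fourth spans 5 semitones, and an augmented third also spans 5 semitones — they're enharmonic.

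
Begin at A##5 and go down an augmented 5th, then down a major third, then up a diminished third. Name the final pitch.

Db5

An augmented fifth down from A##5 is D#5.
Down a major third from D#5: B4 (4 semitones down).
A diminished third up from B4 is Db5.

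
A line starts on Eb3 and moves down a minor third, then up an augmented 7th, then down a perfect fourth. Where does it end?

Eb3 down a minor third → C3 (3 semitones).
C3 up an augmented seventh → B#3 (12 semitones).
B#3 down a perfect fourth → F##3 (5 semitones).

F##3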